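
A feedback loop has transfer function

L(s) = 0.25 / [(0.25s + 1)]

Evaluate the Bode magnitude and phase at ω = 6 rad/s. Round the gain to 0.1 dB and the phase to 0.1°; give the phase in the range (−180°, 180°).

-17.2 dB, -56.3°

At ω = 6 rad/s:
pole (1 + j6·0.25) = 1 + j1.5 → |·| ≈ 1.8028, ∠ ≈ 56.31°
|L| = 0.25 · 1 / (1.8028) ≈ 0.13867
Gain = 20 log₁₀(0.13867) ≈ -17.16 dB
∠L = (0°) − (56.31°) = -56.31°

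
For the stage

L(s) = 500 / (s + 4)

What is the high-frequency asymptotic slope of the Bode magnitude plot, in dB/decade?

Each pole contributes −20 dB/decade at high frequency; each zero contributes +20 dB/decade.
Net: 0 zero(s) − 1 pole(s) → -20 dB/decade.

-20 dB/decade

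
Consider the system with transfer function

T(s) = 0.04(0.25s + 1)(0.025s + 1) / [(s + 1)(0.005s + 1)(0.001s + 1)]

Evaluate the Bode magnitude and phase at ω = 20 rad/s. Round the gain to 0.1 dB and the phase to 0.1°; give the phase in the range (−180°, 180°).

At ω = 20 rad/s:
zero (1 + j20·0.25) = 1 + j5 → |·| ≈ 5.099, ∠ ≈ 78.69°
zero (1 + j20·0.025) = 1 + j0.5 → |·| ≈ 1.118, ∠ ≈ 26.57°
pole (1 + j20·1) = 1 + j20 → |·| ≈ 20.025, ∠ ≈ 87.14°
pole (1 + j20·0.005) = 1 + j0.1 → |·| ≈ 1.005, ∠ ≈ 5.71°
pole (1 + j20·0.001) = 1 + j0.02 → |·| ≈ 1.0002, ∠ ≈ 1.15°
|T| = 0.04 · 5.099 · 1.118 / (20.025 · 1.005 · 1.0002) ≈ 0.011328
Gain = 20 log₁₀(0.011328) ≈ -38.92 dB
∠T = (78.69° + 26.57°) − (87.14° + 5.71° + 1.15°) = 11.26°

-38.9 dB, 11.3°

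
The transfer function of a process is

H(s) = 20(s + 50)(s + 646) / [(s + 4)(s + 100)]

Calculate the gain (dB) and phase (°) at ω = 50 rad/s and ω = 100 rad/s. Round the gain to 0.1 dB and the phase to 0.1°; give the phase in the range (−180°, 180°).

ω = 50: 44.3 dB, -62.6°; ω = 100: 40.3 dB, -60.5°

At s = jω = j50:
zero (s+50): 50 + j50 → |·| = √(50²+50²) = √5000 ≈ 70.711, ∠ = arctan(50/50) ≈ 45.00°
zero (s+646): 646 + j50 → |·| = √(646²+50²) = √419816 ≈ 647.93, ∠ = arctan(50/646) ≈ 4.43°
pole (s+4): 4 + j50 → |·| = √(4²+50²) = √2516 ≈ 50.16, ∠ = arctan(50/4) ≈ 85.43°
pole (s+100): 100 + j50 → |·| = √(100²+50²) = √12500 ≈ 111.8, ∠ = arctan(50/100) ≈ 26.57°
|H| = 20 · 45816 / 5607.9 ≈ 163.4
Gain = 20 log₁₀(163.4) ≈ 44.27 dB
∠H = 49.43° − 112.00° = -62.57°

At s = jω = j100:
zero (s+50): 50 + j100 → |·| = √(50²+100²) = √12500 ≈ 111.8, ∠ = arctan(100/50) ≈ 63.43°
zero (s+646): 646 + j100 → |·| = √(646²+100²) = √427316 ≈ 653.69, ∠ = arctan(100/646) ≈ 8.80°
pole (s+4): 4 + j100 → |·| = √(4²+100²) = √10016 ≈ 100.08, ∠ = arctan(100/4) ≈ 87.71°
pole (s+100): 100 + j100 → |·| = √(100²+100²) = √20000 ≈ 141.42, ∠ = arctan(100/100) ≈ 45.00°
|H| = 20 · 73083 / 14153 ≈ 103.28
Gain = 20 log₁₀(103.28) ≈ 40.28 dB
∠H = 72.23° − 132.71° = -60.48°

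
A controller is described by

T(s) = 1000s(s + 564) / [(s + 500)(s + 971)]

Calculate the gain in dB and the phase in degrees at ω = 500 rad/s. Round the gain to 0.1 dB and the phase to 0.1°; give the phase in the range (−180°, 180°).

At s = jω = j500:
zero (s+564): 564 + j500 → |·| = √(564²+500²) = √568096 ≈ 753.72, ∠ = arctan(500/564) ≈ 41.56°
zero at origin: s = j500 → |·| = 500, ∠ = 90.00°
pole (s+500): 500 + j500 → |·| = √(500²+500²) = √500000 ≈ 707.11, ∠ = arctan(500/500) ≈ 45.00°
pole (s+971): 971 + j500 → |·| = √(971²+500²) = √1192841 ≈ 1092.2, ∠ = arctan(500/971) ≈ 27.25°
|T| = 1000 · 3.7686e+05 / 7.7231e+05 ≈ 487.96
Gain = 20 log₁₀(487.96) ≈ 53.77 dB
∠T = 131.56° − 72.25° = 59.31°

53.8 dB, 59.3°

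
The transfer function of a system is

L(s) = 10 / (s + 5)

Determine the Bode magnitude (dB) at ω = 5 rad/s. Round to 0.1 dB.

At s = jω = j5:
pole (s+5): 5 + j5 → |·| = √(5²+5²) = √50 ≈ 7.0711, ∠ = arctan(5/5) ≈ 45.00°
|L| = 10 / 7.0711 ≈ 1.4142
Gain = 20 log₁₀(1.4142) ≈ 3.01 dB

3.0 dB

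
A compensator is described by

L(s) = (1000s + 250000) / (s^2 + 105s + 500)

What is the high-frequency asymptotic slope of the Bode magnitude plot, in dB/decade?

-20 dB/decade

Each pole contributes −20 dB/decade at high frequency; each zero contributes +20 dB/decade.
Net: 1 zero(s) − 2 pole(s) → -20 dB/decade.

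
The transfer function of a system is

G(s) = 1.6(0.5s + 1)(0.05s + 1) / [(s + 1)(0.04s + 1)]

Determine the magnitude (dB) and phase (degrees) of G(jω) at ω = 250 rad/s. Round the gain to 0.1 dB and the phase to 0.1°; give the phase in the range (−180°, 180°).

At ω = 250 rad/s:
zero (1 + j250·0.5) = 1 + j125 → |·| ≈ 125, ∠ ≈ 89.54°
zero (1 + j250·0.05) = 1 + j12.5 → |·| ≈ 12.54, ∠ ≈ 85.43°
pole (1 + j250·1) = 1 + j250 → |·| ≈ 250, ∠ ≈ 89.77°
pole (1 + j250·0.04) = 1 + j10 → |·| ≈ 10.05, ∠ ≈ 84.29°
|G| = 1.6 · 125 · 12.54 / (250 · 10.05) ≈ 0.99821
Gain = 20 log₁₀(0.99821) ≈ -0.02 dB
∠G = (89.54° + 85.43°) − (89.77° + 84.29°) = 0.91°

-0.0 dB, 0.9°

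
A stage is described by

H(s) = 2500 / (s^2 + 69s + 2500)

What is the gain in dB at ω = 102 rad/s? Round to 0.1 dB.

-12.5 dB

At s = jω = j102:
quadratic: (j102)² + 69·j102 + 2500 = -7904 + j7038 → |·| ≈ 10583, ∠ ≈ 138.32°
|H| = 2500 / 10583 ≈ 0.23623
Gain = 20 log₁₀(0.23623) ≈ -12.53 dB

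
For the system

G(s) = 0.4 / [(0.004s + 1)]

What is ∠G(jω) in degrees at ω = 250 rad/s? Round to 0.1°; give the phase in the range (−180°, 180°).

-45.0°

At ω = 250 rad/s:
pole (1 + j250·0.004) = 1 + j1 → |·| ≈ 1.4142, ∠ ≈ 45.00°
∠G = (0°) − (45.00°) = -45.00°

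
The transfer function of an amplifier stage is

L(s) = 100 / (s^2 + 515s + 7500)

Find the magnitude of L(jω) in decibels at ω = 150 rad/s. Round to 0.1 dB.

-57.9 dB

Substitute s = j150:
Numerator: 100 = 100 + j0
Denominator: (j150)^2 + 515(j150) + 7500 = -15000 + j77250
|N| = √(100² + 0²) ≈ 100, ∠N ≈ 0.00°
|D| = √(15000² + 77250²) ≈ 78693, ∠D ≈ 100.99°
|L| = 100 / 78693 ≈ 0.0012708
Gain = 20 log₁₀(0.0012708) ≈ -57.92 dB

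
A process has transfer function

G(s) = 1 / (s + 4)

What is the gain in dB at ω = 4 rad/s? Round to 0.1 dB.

At s = jω = j4:
pole (s+4): 4 + j4 → |·| = √(4²+4²) = √32 ≈ 5.6569, ∠ = arctan(4/4) ≈ 45.00°
|G| = 1 / 5.6569 ≈ 0.17678
Gain = 20 log₁₀(0.17678) ≈ -15.05 dB

-15.1 dB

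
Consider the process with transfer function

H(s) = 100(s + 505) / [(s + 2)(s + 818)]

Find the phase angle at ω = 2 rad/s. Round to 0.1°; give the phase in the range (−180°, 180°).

At s = jω = j2:
zero (s+505): 505 + j2 → |·| = √(505²+2²) = √255029 ≈ 505, ∠ = arctan(2/505) ≈ 0.23°
pole (s+2): 2 + j2 → |·| = √(2²+2²) = √8 ≈ 2.8284, ∠ = arctan(2/2) ≈ 45.00°
pole (s+818): 818 + j2 → |·| = √(818²+2²) = √669128 ≈ 818, ∠ = arctan(2/818) ≈ 0.14°
∠H = 0.23° − 45.14° = -44.91°

-44.9°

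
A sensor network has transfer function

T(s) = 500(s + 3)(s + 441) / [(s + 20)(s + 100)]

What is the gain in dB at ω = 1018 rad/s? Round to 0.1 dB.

54.7 dB

At s = jω = j1018:
zero (s+3): 3 + j1018 → |·| = √(3²+1018²) = √1036333 ≈ 1018, ∠ = arctan(1018/3) ≈ 89.83°
zero (s+441): 441 + j1018 → |·| = √(441²+1018²) = √1230805 ≈ 1109.4, ∠ = arctan(1018/441) ≈ 66.58°
pole (s+20): 20 + j1018 → |·| = √(20²+1018²) = √1036724 ≈ 1018.2, ∠ = arctan(1018/20) ≈ 88.87°
pole (s+100): 100 + j1018 → |·| = √(100²+1018²) = √1046324 ≈ 1022.9, ∠ = arctan(1018/100) ≈ 84.39°
|T| = 500 · 1.1294e+06 / 1.0415e+06 ≈ 542.2
Gain = 20 log₁₀(542.2) ≈ 54.68 dB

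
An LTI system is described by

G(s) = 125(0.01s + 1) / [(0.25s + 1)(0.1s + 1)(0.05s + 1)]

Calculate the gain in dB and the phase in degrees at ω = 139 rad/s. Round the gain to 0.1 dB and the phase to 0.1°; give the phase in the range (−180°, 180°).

-24.0 dB, 158.2°

At ω = 139 rad/s:
zero (1 + j139·0.01) = 1 + j1.39 → |·| ≈ 1.7123, ∠ ≈ 54.27°
pole (1 + j139·0.25) = 1 + j34.75 → |·| ≈ 34.764, ∠ ≈ 88.35°
pole (1 + j139·0.1) = 1 + j13.9 → |·| ≈ 13.936, ∠ ≈ 85.89°
pole (1 + j139·0.05) = 1 + j6.95 → |·| ≈ 7.0216, ∠ ≈ 81.81°
|G| = 125 · 1.7123 / (34.764 · 13.936 · 7.0216) ≈ 0.06292
Gain = 20 log₁₀(0.06292) ≈ -24.02 dB
∠G = (54.27°) − (88.35° + 85.89° + 81.81°) = -201.78° ≡ 158.22° (principal value)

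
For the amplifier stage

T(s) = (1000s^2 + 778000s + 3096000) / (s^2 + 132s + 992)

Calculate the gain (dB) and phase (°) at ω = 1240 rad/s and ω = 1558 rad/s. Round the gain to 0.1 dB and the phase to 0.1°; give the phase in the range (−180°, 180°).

Substitute s = j1240:
Numerator: 1000(j1240)^2 + 778000(j1240) + 3096000 = -1534504000 + j964720000
Denominator: (j1240)^2 + 132(j1240) + 992 = -1536608 + j163680
|N| = √(1534504000² + 964720000²) ≈ 1.8126e+09, ∠N ≈ 147.84°
|D| = √(1536608² + 163680²) ≈ 1.5453e+06, ∠D ≈ 173.92°
|T| = 1.8126e+09 / 1.5453e+06 ≈ 1173
Gain = 20 log₁₀(1173) ≈ 61.39 dB
∠T = 147.84° − 173.92° = -26.08°

Substitute s = j1558:
Numerator: 1000(j1558)^2 + 778000(j1558) + 3096000 = -2424268000 + j1212124000
Denominator: (j1558)^2 + 132(j1558) + 992 = -2426372 + j205656
|N| = √(2424268000² + 1212124000²) ≈ 2.7104e+09, ∠N ≈ 153.44°
|D| = √(2426372² + 205656²) ≈ 2.4351e+06, ∠D ≈ 175.16°
|T| = 2.7104e+09 / 2.4351e+06 ≈ 1113.1
Gain = 20 log₁₀(1113.1) ≈ 60.93 dB
∠T = 153.44° − 175.16° = -21.72°

ω = 1240: 61.4 dB, -26.1°; ω = 1558: 60.9 dB, -21.7°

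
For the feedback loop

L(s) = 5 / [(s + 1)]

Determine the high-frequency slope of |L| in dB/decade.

-20 dB/decade

Each pole contributes −20 dB/decade at high frequency; each zero contributes +20 dB/decade.
Net: 0 zero(s) − 1 pole(s) → -20 dB/decade.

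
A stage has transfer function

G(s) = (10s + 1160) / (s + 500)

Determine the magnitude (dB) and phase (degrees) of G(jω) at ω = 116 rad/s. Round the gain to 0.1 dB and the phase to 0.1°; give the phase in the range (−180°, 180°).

10.1 dB, 31.9°

Substitute s = j116:
Numerator: 10(j116) + 1160 = 1160 + j1160
Denominator: (j116) + 500 = 500 + j116
|N| = √(1160² + 1160²) ≈ 1640.5, ∠N ≈ 45.00°
|D| = √(500² + 116²) ≈ 513.28, ∠D ≈ 13.06°
|G| = 1640.5 / 513.28 ≈ 3.1961
Gain = 20 log₁₀(3.1961) ≈ 10.09 dB
∠G = 45.00° − 13.06° = 31.94°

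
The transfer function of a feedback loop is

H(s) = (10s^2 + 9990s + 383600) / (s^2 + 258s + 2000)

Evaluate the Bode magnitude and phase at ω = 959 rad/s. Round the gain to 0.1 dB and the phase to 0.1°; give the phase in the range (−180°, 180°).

Substitute s = j959:
Numerator: 10(j959)^2 + 9990(j959) + 383600 = -8813210 + j9580410
Denominator: (j959)^2 + 258(j959) + 2000 = -917681 + j247422
|N| = √(8813210² + 9580410²) ≈ 1.3018e+07, ∠N ≈ 132.61°
|D| = √(917681² + 247422²) ≈ 9.5045e+05, ∠D ≈ 164.91°
|H| = 1.3018e+07 / 9.5045e+05 ≈ 13.697
Gain = 20 log₁₀(13.697) ≈ 22.73 dB
∠H = 132.61° − 164.91° = -32.30°

22.7 dB, -32.3°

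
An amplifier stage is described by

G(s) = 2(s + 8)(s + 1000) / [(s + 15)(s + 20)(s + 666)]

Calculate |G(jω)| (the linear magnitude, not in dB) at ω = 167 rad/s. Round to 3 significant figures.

0.0175

At s = jω = j167:
zero (s+8): 8 + j167 → |·| = √(8²+167²) = √27953 ≈ 167.19, ∠ = arctan(167/8) ≈ 87.26°
zero (s+1000): 1000 + j167 → |·| = √(1000²+167²) = √1027889 ≈ 1013.8, ∠ = arctan(167/1000) ≈ 9.48°
pole (s+15): 15 + j167 → |·| = √(15²+167²) = √28114 ≈ 167.67, ∠ = arctan(167/15) ≈ 84.87°
pole (s+20): 20 + j167 → |·| = √(20²+167²) = √28289 ≈ 168.19, ∠ = arctan(167/20) ≈ 83.17°
pole (s+666): 666 + j167 → |·| = √(666²+167²) = √471445 ≈ 686.62, ∠ = arctan(167/666) ≈ 14.08°
|G| = 2 · 1.695e+05 / 1.9363e+07 ≈ 0.017508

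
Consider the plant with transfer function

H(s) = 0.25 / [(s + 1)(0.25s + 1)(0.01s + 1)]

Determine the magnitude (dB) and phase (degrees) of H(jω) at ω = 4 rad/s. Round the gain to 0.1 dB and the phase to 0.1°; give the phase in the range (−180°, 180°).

At ω = 4 rad/s:
pole (1 + j4·1) = 1 + j4 → |·| ≈ 4.1231, ∠ ≈ 75.96°
pole (1 + j4·0.25) = 1 + j1 → |·| ≈ 1.4142, ∠ ≈ 45.00°
pole (1 + j4·0.01) = 1 + j0.04 → |·| ≈ 1.0008, ∠ ≈ 2.29°
|H| = 0.25 · 1 / (4.1231 · 1.4142 · 1.0008) ≈ 0.042841
Gain = 20 log₁₀(0.042841) ≈ -27.36 dB
∠H = (0°) − (75.96° + 45.00° + 2.29°) = -123.25°

-27.4 dB, -123.3°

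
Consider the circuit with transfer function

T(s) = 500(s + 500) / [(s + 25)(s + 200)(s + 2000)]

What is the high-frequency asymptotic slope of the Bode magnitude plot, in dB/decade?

-40 dB/decade

Each pole contributes −20 dB/decade at high frequency; each zero contributes +20 dB/decade.
Net: 1 zero(s) − 3 pole(s) → -40 dB/decade.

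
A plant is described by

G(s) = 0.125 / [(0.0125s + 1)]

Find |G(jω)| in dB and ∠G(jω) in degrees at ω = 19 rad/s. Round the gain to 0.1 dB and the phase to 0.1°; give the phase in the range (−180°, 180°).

-18.3 dB, -13.4°

At ω = 19 rad/s:
pole (1 + j19·0.0125) = 1 + j0.2375 → |·| ≈ 1.0278, ∠ ≈ 13.36°
|G| = 0.125 · 1 / (1.0278) ≈ 0.12162
Gain = 20 log₁₀(0.12162) ≈ -18.30 dB
∠G = (0°) − (13.36°) = -13.36°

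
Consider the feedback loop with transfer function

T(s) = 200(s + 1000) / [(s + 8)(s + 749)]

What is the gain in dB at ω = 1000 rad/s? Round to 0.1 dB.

At s = jω = j1000:
zero (s+1000): 1000 + j1000 → |·| = √(1000²+1000²) = √2000000 ≈ 1414.2, ∠ = arctan(1000/1000) ≈ 45.00°
pole (s+8): 8 + j1000 → |·| = √(8²+1000²) = √1000064 ≈ 1000, ∠ = arctan(1000/8) ≈ 89.54°
pole (s+749): 749 + j1000 → |·| = √(749²+1000²) = √1561001 ≈ 1249.4, ∠ = arctan(1000/749) ≈ 53.17°
|T| = 200 · 1414.2 / 1.2494e+06 ≈ 0.22638
Gain = 20 log₁₀(0.22638) ≈ -12.90 dB

-12.9 dB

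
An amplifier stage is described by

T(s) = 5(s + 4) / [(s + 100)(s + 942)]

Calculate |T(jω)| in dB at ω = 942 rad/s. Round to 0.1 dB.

At s = jω = j942:
zero (s+4): 4 + j942 → |·| = √(4²+942²) = √887380 ≈ 942.01, ∠ = arctan(942/4) ≈ 89.76°
pole (s+100): 100 + j942 → |·| = √(100²+942²) = √897364 ≈ 947.29, ∠ = arctan(942/100) ≈ 83.94°
pole (s+942): 942 + j942 → |·| = √(942²+942²) = √1774728 ≈ 1332.2, ∠ = arctan(942/942) ≈ 45.00°
|T| = 5 · 942.01 / 1.262e+06 ≈ 0.0037322
Gain = 20 log₁₀(0.0037322) ≈ -48.56 dB

-48.6 dB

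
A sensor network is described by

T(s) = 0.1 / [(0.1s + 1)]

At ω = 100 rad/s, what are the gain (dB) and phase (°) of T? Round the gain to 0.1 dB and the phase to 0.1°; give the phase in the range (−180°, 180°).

At ω = 100 rad/s:
pole (1 + j100·0.1) = 1 + j10 → |·| ≈ 10.05, ∠ ≈ 84.29°
|T| = 0.1 · 1 / (10.05) ≈ 0.0099502
Gain = 20 log₁₀(0.0099502) ≈ -40.04 dB
∠T = (0°) − (84.29°) = -84.29°

-40.0 dB, -84.3°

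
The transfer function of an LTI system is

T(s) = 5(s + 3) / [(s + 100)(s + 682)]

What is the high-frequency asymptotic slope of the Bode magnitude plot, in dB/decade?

-20 dB/decade

Each pole contributes −20 dB/decade at high frequency; each zero contributes +20 dB/decade.
Net: 1 zero(s) − 2 pole(s) → -20 dB/decade.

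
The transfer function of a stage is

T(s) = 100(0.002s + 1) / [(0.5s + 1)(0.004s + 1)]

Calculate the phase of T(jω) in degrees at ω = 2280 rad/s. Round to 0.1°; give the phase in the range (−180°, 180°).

-96.1°

At ω = 2280 rad/s:
zero (1 + j2280·0.002) = 1 + j4.56 → |·| ≈ 4.6684, ∠ ≈ 77.63°
pole (1 + j2280·0.5) = 1 + j1140 → |·| ≈ 1140, ∠ ≈ 89.95°
pole (1 + j2280·0.004) = 1 + j9.12 → |·| ≈ 9.1747, ∠ ≈ 83.74°
∠T = (77.63°) − (89.95° + 83.74°) = -96.06°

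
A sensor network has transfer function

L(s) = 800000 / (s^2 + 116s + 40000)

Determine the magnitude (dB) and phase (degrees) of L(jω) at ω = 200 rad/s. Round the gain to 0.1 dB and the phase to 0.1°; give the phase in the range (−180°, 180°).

30.8 dB, -90.0°

At s = jω = j200:
quadratic: (j200)² + 116·j200 + 40000 = 0 + j23200 → |·| ≈ 23200, ∠ ≈ 90.00°
|L| = 800000 / 23200 ≈ 34.483
Gain = 20 log₁₀(34.483) ≈ 30.75 dB
∠L = 0.00° − 90.00° = -90.00°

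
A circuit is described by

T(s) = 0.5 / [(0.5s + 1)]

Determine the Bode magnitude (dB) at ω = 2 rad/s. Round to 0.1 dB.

-9.0 dB

At ω = 2 rad/s:
pole (1 + j2·0.5) = 1 + j1 → |·| ≈ 1.4142, ∠ ≈ 45.00°
|T| = 0.5 · 1 / (1.4142) ≈ 0.35356
Gain = 20 log₁₀(0.35356) ≈ -9.03 dB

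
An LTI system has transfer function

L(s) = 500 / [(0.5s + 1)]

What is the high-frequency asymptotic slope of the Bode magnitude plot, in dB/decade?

-20 dB/decade

Each pole contributes −20 dB/decade at high frequency; each zero contributes +20 dB/decade.
Net: 0 zero(s) − 1 pole(s) → -20 dB/decade.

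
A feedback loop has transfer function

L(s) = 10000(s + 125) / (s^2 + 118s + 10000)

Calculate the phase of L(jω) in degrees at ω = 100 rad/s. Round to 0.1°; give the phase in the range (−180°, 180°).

-51.3°

At s = jω = j100:
zero (s+125): 125 + j100 → |·| = √(125²+100²) = √25625 ≈ 160.08, ∠ = arctan(100/125) ≈ 38.66°
quadratic: (j100)² + 118·j100 + 10000 = 0 + j11800 → |·| ≈ 11800, ∠ ≈ 90.00°
∠L = 38.66° − 90.00° = -51.34°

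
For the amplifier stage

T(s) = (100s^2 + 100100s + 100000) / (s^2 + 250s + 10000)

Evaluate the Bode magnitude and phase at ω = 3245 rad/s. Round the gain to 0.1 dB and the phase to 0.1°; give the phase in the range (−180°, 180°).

Substitute s = j3245:
Numerator: 100(j3245)^2 + 100100(j3245) + 100000 = -1052902500 + j324824500
Denominator: (j3245)^2 + 250(j3245) + 10000 = -10520025 + j811250
|N| = √(1052902500² + 324824500²) ≈ 1.1019e+09, ∠N ≈ 162.85°
|D| = √(10520025² + 811250²) ≈ 1.0551e+07, ∠D ≈ 175.59°
|T| = 1.1019e+09 / 1.0551e+07 ≈ 104.44
Gain = 20 log₁₀(104.44) ≈ 40.38 dB
∠T = 162.85° − 175.59° = -12.74°

40.4 dB, -12.7°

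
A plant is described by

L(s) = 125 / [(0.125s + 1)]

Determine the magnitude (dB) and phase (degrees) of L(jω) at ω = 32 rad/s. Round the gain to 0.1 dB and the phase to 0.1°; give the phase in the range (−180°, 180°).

At ω = 32 rad/s:
pole (1 + j32·0.125) = 1 + j4 → |·| ≈ 4.1231, ∠ ≈ 75.96°
|L| = 125 · 1 / (4.1231) ≈ 30.317
Gain = 20 log₁₀(30.317) ≈ 29.63 dB
∠L = (0°) − (75.96°) = -75.96°

29.6 dB, -76.0°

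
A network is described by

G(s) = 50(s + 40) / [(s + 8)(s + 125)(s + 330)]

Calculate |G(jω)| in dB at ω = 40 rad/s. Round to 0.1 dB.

-56.0 dB

At s = jω = j40:
zero (s+40): 40 + j40 → |·| = √(40²+40²) = √3200 ≈ 56.569, ∠ = arctan(40/40) ≈ 45.00°
pole (s+8): 8 + j40 → |·| = √(8²+40²) = √1664 ≈ 40.792, ∠ = arctan(40/8) ≈ 78.69°
pole (s+125): 125 + j40 → |·| = √(125²+40²) = √17225 ≈ 131.24, ∠ = arctan(40/125) ≈ 17.74°
pole (s+330): 330 + j40 → |·| = √(330²+40²) = √110500 ≈ 332.42, ∠ = arctan(40/330) ≈ 6.91°
|G| = 50 · 56.569 / 1.7796e+06 ≈ 0.0015894
Gain = 20 log₁₀(0.0015894) ≈ -55.98 dB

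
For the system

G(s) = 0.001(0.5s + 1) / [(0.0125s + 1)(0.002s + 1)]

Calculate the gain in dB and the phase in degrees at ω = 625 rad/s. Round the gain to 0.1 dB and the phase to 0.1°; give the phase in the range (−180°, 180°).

-32.1 dB, -44.2°

At ω = 625 rad/s:
zero (1 + j625·0.5) = 1 + j312.5 → |·| ≈ 312.5, ∠ ≈ 89.82°
pole (1 + j625·0.0125) = 1 + j7.8125 → |·| ≈ 7.8762, ∠ ≈ 82.71°
pole (1 + j625·0.002) = 1 + j1.25 → |·| ≈ 1.6008, ∠ ≈ 51.34°
|G| = 0.001 · 312.5 / (7.8762 · 1.6008) ≈ 0.024785
Gain = 20 log₁₀(0.024785) ≈ -32.12 dB
∠G = (89.82°) − (82.71° + 51.34°) = -44.23°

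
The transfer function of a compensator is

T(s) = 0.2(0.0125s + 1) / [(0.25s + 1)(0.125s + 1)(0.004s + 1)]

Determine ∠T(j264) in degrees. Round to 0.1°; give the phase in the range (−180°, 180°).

At ω = 264 rad/s:
zero (1 + j264·0.0125) = 1 + j3.3 → |·| ≈ 3.4482, ∠ ≈ 73.14°
pole (1 + j264·0.25) = 1 + j66 → |·| ≈ 66.008, ∠ ≈ 89.13°
pole (1 + j264·0.125) = 1 + j33 → |·| ≈ 33.015, ∠ ≈ 88.26°
pole (1 + j264·0.004) = 1 + j1.056 → |·| ≈ 1.4544, ∠ ≈ 46.56°
∠T = (73.14°) − (89.13° + 88.26° + 46.56°) = -150.81°

-150.8°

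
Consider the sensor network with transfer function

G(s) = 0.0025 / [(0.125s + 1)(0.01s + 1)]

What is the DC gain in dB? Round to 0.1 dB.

G(0) = 0.0025 · 1 / 1 = 0.0025
20 log₁₀(0.0025) ≈ -52.04 dB

-52.0 dB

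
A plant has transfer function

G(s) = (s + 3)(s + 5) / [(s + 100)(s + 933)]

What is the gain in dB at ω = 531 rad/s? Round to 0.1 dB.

-6.3 dB

At s = jω = j531:
zero (s+3): 3 + j531 → |·| = √(3²+531²) = √281970 ≈ 531.01, ∠ = arctan(531/3) ≈ 89.68°
zero (s+5): 5 + j531 → |·| = √(5²+531²) = √281986 ≈ 531.02, ∠ = arctan(531/5) ≈ 89.46°
pole (s+100): 100 + j531 → |·| = √(100²+531²) = √291961 ≈ 540.33, ∠ = arctan(531/100) ≈ 79.33°
pole (s+933): 933 + j531 → |·| = √(933²+531²) = √1152450 ≈ 1073.5, ∠ = arctan(531/933) ≈ 29.65°
|G| = 1 · 2.8198e+05 / 5.8004e+05 ≈ 0.48614
Gain = 20 log₁₀(0.48614) ≈ -6.26 dB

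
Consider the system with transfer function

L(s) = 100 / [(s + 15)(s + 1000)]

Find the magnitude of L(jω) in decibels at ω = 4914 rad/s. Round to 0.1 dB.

At s = jω = j4914:
pole (s+15): 15 + j4914 → |·| = √(15²+4914²) = √24147621 ≈ 4914, ∠ = arctan(4914/15) ≈ 89.83°
pole (s+1000): 1000 + j4914 → |·| = √(1000²+4914²) = √25147396 ≈ 5014.7, ∠ = arctan(4914/1000) ≈ 78.50°
|L| = 100 / 2.4642e+07 ≈ 4.0581e-06
Gain = 20 log₁₀(4.0581e-06) ≈ -107.83 dB

-107.8 dB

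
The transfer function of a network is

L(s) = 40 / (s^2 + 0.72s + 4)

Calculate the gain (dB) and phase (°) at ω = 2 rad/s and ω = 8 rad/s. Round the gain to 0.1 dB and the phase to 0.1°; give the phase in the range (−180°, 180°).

At s = jω = j2:
quadratic: (j2)² + 0.72·j2 + 4 = 0 + j1.44 → |·| ≈ 1.44, ∠ ≈ 90.00°
|L| = 40 / 1.44 ≈ 27.778
Gain = 20 log₁₀(27.778) ≈ 28.87 dB
∠L = 0.00° − 90.00° = -90.00°

At s = jω = j8:
quadratic: (j8)² + 0.72·j8 + 4 = -60 + j5.76 → |·| ≈ 60.276, ∠ ≈ 174.52°
|L| = 40 / 60.276 ≈ 0.66361
Gain = 20 log₁₀(0.66361) ≈ -3.56 dB
∠L = 0.00° − 174.52° = -174.52°

ω = 2: 28.9 dB, -90.0°; ω = 8: -3.6 dB, -174.5°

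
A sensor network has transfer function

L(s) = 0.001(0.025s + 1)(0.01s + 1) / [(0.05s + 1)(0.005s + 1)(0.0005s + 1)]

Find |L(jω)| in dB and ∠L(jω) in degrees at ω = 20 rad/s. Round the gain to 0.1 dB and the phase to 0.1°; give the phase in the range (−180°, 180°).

At ω = 20 rad/s:
zero (1 + j20·0.025) = 1 + j0.5 → |·| ≈ 1.118, ∠ ≈ 26.57°
zero (1 + j20·0.01) = 1 + j0.2 → |·| ≈ 1.0198, ∠ ≈ 11.31°
pole (1 + j20·0.05) = 1 + j1 → |·| ≈ 1.4142, ∠ ≈ 45.00°
pole (1 + j20·0.005) = 1 + j0.1 → |·| ≈ 1.005, ∠ ≈ 5.71°
pole (1 + j20·0.0005) = 1 + j0.01 → |·| ≈ 1, ∠ ≈ 0.57°
|L| = 0.001 · 1.118 · 1.0198 / (1.4142 · 1.005 · 1) ≈ 0.00080219
Gain = 20 log₁₀(0.00080219) ≈ -61.91 dB
∠L = (26.57° + 11.31°) − (45.00° + 5.71° + 0.57°) = -13.40°

-61.9 dB, -13.4°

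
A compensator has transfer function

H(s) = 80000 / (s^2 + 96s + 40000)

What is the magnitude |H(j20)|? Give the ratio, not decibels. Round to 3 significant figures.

2.02

At s = jω = j20:
quadratic: (j20)² + 96·j20 + 40000 = 39600 + j1920 → |·| ≈ 39647, ∠ ≈ 2.78°
|H| = 80000 / 39647 ≈ 2.0178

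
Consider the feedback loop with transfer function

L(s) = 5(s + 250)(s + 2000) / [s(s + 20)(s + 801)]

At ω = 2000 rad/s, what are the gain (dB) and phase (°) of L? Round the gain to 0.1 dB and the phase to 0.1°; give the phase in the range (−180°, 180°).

-49.6 dB, -119.7°

At s = jω = j2000:
zero (s+250): 250 + j2000 → |·| = √(250²+2000²) = √4062500 ≈ 2015.6, ∠ = arctan(2000/250) ≈ 82.87°
zero (s+2000): 2000 + j2000 → |·| = √(2000²+2000²) = √8000000 ≈ 2828.4, ∠ = arctan(2000/2000) ≈ 45.00°
pole (s+20): 20 + j2000 → |·| = √(20²+2000²) = √4000400 ≈ 2000.1, ∠ = arctan(2000/20) ≈ 89.43°
pole (s+801): 801 + j2000 → |·| = √(801²+2000²) = √4641601 ≈ 2154.4, ∠ = arctan(2000/801) ≈ 68.17°
pole at origin: |s| = 2000, ∠ = 90.00° (in denominator)
|L| = 5 · 5.7009e+06 / 8.618e+09 ≈ 0.0033076
Gain = 20 log₁₀(0.0033076) ≈ -49.61 dB
∠L = 127.87° − 247.60° = -119.73°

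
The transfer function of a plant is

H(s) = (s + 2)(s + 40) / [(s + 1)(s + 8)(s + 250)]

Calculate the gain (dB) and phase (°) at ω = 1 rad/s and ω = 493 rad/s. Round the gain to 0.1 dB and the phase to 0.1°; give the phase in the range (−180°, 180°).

At s = jω = j1:
zero (s+2): 2 + j1 → |·| = √(2²+1²) = √5 ≈ 2.2361, ∠ = arctan(1/2) ≈ 26.57°
zero (s+40): 40 + j1 → |·| = √(40²+1²) = √1601 ≈ 40.012, ∠ = arctan(1/40) ≈ 1.43°
pole (s+1): 1 + j1 → |·| = √(1²+1²) = √2 ≈ 1.4142, ∠ = arctan(1/1) ≈ 45.00°
pole (s+8): 8 + j1 → |·| = √(8²+1²) = √65 ≈ 8.0623, ∠ = arctan(1/8) ≈ 7.13°
pole (s+250): 250 + j1 → |·| = √(250²+1²) = √62501 ≈ 250, ∠ = arctan(1/250) ≈ 0.23°
|H| = 1 · 89.471 / 2850.4 ≈ 0.031389
Gain = 20 log₁₀(0.031389) ≈ -30.06 dB
∠H = 28.00° − 52.36° = -24.36°

At s = jω = j493:
zero (s+2): 2 + j493 → |·| = √(2²+493²) = √243053 ≈ 493, ∠ = arctan(493/2) ≈ 89.77°
zero (s+40): 40 + j493 → |·| = √(40²+493²) = √244649 ≈ 494.62, ∠ = arctan(493/40) ≈ 85.36°
pole (s+1): 1 + j493 → |·| = √(1²+493²) = √243050 ≈ 493, ∠ = arctan(493/1) ≈ 89.88°
pole (s+8): 8 + j493 → |·| = √(8²+493²) = √243113 ≈ 493.06, ∠ = arctan(493/8) ≈ 89.07°
pole (s+250): 250 + j493 → |·| = √(250²+493²) = √305549 ≈ 552.76, ∠ = arctan(493/250) ≈ 63.11°
|H| = 1 · 2.4385e+05 / 1.3436e+08 ≈ 0.0018149
Gain = 20 log₁₀(0.0018149) ≈ -54.82 dB
∠H = 175.13° − 242.06° = -66.93°

ω = 1: -30.1 dB, -24.4°; ω = 493: -54.8 dB, -66.9°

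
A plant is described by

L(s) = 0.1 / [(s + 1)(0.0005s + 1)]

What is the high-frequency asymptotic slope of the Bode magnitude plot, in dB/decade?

-40 dB/decade

Each pole contributes −20 dB/decade at high frequency; each zero contributes +20 dB/decade.
Net: 0 zero(s) − 2 pole(s) → -40 dB/decade.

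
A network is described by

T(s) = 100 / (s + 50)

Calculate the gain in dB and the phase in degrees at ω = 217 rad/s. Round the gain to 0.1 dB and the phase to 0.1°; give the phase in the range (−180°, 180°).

At s = jω = j217:
pole (s+50): 50 + j217 → |·| = √(50²+217²) = √49589 ≈ 222.69, ∠ = arctan(217/50) ≈ 77.02°
|T| = 100 / 222.69 ≈ 0.44905
Gain = 20 log₁₀(0.44905) ≈ -6.95 dB
∠T = 0.00° − 77.02° = -77.02°

-7.0 dB, -77.0°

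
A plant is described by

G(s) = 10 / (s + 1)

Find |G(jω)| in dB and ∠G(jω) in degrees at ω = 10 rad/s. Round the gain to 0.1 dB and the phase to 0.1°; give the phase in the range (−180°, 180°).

-0.0 dB, -84.3°

Substitute s = j10:
Numerator: 10 = 10 + j0
Denominator: (j10) + 1 = 1 + j10
|N| = √(10² + 0²) ≈ 10, ∠N ≈ 0.00°
|D| = √(1² + 10²) ≈ 10.05, ∠D ≈ 84.29°
|G| = 10 / 10.05 ≈ 0.99502
Gain = 20 log₁₀(0.99502) ≈ -0.04 dB
∠G = 0.00° − 84.29° = -84.29°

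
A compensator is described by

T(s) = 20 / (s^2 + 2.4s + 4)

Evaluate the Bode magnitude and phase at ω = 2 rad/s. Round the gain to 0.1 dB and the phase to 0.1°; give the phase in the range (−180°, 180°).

12.4 dB, -90.0°

At s = jω = j2:
quadratic: (j2)² + 2.4·j2 + 4 = 0 + j4.8 → |·| ≈ 4.8, ∠ ≈ 90.00°
|T| = 20 / 4.8 ≈ 4.1667
Gain = 20 log₁₀(4.1667) ≈ 12.40 dB
∠T = 0.00° − 90.00° = -90.00°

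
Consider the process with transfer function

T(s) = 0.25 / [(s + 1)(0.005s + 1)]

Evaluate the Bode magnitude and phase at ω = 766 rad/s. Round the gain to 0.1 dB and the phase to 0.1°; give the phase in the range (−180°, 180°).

-81.7 dB, -165.3°

At ω = 766 rad/s:
pole (1 + j766·1) = 1 + j766 → |·| ≈ 766, ∠ ≈ 89.93°
pole (1 + j766·0.005) = 1 + j3.83 → |·| ≈ 3.9584, ∠ ≈ 75.37°
|T| = 0.25 · 1 / (766 · 3.9584) ≈ 8.245e-05
Gain = 20 log₁₀(8.245e-05) ≈ -81.68 dB
∠T = (0°) − (89.93° + 75.37°) = -165.30°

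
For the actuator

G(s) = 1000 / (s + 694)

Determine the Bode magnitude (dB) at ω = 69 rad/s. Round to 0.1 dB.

3.1 dB

Substitute s = j69:
Numerator: 1000 = 1000 + j0
Denominator: (j69) + 694 = 694 + j69
|N| = √(1000² + 0²) ≈ 1000, ∠N ≈ 0.00°
|D| = √(694² + 69²) ≈ 697.42, ∠D ≈ 5.68°
|G| = 1000 / 697.42 ≈ 1.4339
Gain = 20 log₁₀(1.4339) ≈ 3.13 dB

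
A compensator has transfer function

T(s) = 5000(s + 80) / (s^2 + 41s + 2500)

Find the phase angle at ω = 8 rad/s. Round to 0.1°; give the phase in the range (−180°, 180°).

At s = jω = j8:
zero (s+80): 80 + j8 → |·| = √(80²+8²) = √6464 ≈ 80.399, ∠ = arctan(8/80) ≈ 5.71°
quadratic: (j8)² + 41·j8 + 2500 = 2436 + j328 → |·| ≈ 2458, ∠ ≈ 7.67°
∠T = 5.71° − 7.67° = -1.96°

-2.0°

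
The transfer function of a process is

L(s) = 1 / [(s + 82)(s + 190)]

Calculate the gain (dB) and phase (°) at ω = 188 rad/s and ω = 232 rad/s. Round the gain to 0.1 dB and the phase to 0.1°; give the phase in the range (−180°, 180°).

At s = jω = j188:
pole (s+82): 82 + j188 → |·| = √(82²+188²) = √42068 ≈ 205.1, ∠ = arctan(188/82) ≈ 66.43°
pole (s+190): 190 + j188 → |·| = √(190²+188²) = √71444 ≈ 267.29, ∠ = arctan(188/190) ≈ 44.70°
|L| = 1 / 54821 ≈ 1.8241e-05
Gain = 20 log₁₀(1.8241e-05) ≈ -94.78 dB
∠L = 0.00° − 111.13° = -111.13°

At s = jω = j232:
pole (s+82): 82 + j232 → |·| = √(82²+232²) = √60548 ≈ 246.07, ∠ = arctan(232/82) ≈ 70.53°
pole (s+190): 190 + j232 → |·| = √(190²+232²) = √89924 ≈ 299.87, ∠ = arctan(232/190) ≈ 50.68°
|L| = 1 / 73789 ≈ 1.3552e-05
Gain = 20 log₁₀(1.3552e-05) ≈ -97.36 dB
∠L = 0.00° − 121.21° = -121.21°

ω = 188: -94.8 dB, -111.1°; ω = 232: -97.4 dB, -121.2°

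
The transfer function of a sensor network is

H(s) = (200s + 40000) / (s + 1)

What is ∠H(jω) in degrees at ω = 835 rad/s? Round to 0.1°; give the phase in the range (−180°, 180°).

Substitute s = j835:
Numerator: 200(j835) + 40000 = 40000 + j167000
Denominator: (j835) + 1 = 1 + j835
|N| = √(40000² + 167000²) ≈ 1.7172e+05, ∠N ≈ 76.53°
|D| = √(1² + 835²) ≈ 835, ∠D ≈ 89.93°
∠H = 76.53° − 89.93° = -13.40°

-13.4°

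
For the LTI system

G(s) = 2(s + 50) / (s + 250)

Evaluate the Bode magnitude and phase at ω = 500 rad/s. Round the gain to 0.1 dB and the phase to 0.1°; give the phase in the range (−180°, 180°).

At s = jω = j500:
zero (s+50): 50 + j500 → |·| = √(50²+500²) = √252500 ≈ 502.49, ∠ = arctan(500/50) ≈ 84.29°
pole (s+250): 250 + j500 → |·| = √(250²+500²) = √312500 ≈ 559.02, ∠ = arctan(500/250) ≈ 63.43°
|G| = 2 · 502.49 / 559.02 ≈ 1.7978
Gain = 20 log₁₀(1.7978) ≈ 5.09 dB
∠G = 84.29° − 63.43° = 20.86°

5.1 dB, 20.9°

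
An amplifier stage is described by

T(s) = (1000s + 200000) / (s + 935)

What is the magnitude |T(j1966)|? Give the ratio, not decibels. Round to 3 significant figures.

908

Substitute s = j1966:
Numerator: 1000(j1966) + 200000 = 200000 + j1966000
Denominator: (j1966) + 935 = 935 + j1966
|N| = √(200000² + 1966000²) ≈ 1.9761e+06, ∠N ≈ 84.19°
|D| = √(935² + 1966²) ≈ 2177, ∠D ≈ 64.56°
|T| = 1.9761e+06 / 2177 ≈ 907.72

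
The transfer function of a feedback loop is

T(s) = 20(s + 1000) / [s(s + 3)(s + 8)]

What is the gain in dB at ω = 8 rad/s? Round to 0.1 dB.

28.3 dB

At s = jω = j8:
zero (s+1000): 1000 + j8 → |·| = √(1000²+8²) = √1000064 ≈ 1000, ∠ = arctan(8/1000) ≈ 0.46°
pole (s+3): 3 + j8 → |·| = √(3²+8²) = √73 ≈ 8.544, ∠ = arctan(8/3) ≈ 69.44°
pole (s+8): 8 + j8 → |·| = √(8²+8²) = √128 ≈ 11.314, ∠ = arctan(8/8) ≈ 45.00°
pole at origin: |s| = 8, ∠ = 90.00° (in denominator)
|T| = 20 · 1000 / 773.33 ≈ 25.862
Gain = 20 log₁₀(25.862) ≈ 28.25 dB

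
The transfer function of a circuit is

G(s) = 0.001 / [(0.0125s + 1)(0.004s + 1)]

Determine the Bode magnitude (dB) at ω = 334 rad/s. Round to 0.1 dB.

At ω = 334 rad/s:
pole (1 + j334·0.0125) = 1 + j4.175 → |·| ≈ 4.2931, ∠ ≈ 76.53°
pole (1 + j334·0.004) = 1 + j1.336 → |·| ≈ 1.6688, ∠ ≈ 53.19°
|G| = 0.001 · 1 / (4.2931 · 1.6688) ≈ 0.00013958
Gain = 20 log₁₀(0.00013958) ≈ -77.10 dB

-77.1 dB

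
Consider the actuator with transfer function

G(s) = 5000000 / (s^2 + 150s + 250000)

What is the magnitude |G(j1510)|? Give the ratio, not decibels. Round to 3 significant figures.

At s = jω = j1510:
quadratic: (j1510)² + 150·j1510 + 250000 = -2030100 + j226500 → |·| ≈ 2.0427e+06, ∠ ≈ 173.63°
|G| = 5000000 / 2.0427e+06 ≈ 2.4477

2.45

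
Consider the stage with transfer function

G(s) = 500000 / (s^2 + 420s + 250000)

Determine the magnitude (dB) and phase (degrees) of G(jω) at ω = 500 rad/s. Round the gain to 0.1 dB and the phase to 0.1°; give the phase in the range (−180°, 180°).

7.5 dB, -90.0°

At s = jω = j500:
quadratic: (j500)² + 420·j500 + 250000 = 0 + j210000 → |·| ≈ 2.1e+05, ∠ ≈ 90.00°
|G| = 500000 / 2.1e+05 ≈ 2.381
Gain = 20 log₁₀(2.381) ≈ 7.54 dB
∠G = 0.00° − 90.00° = -90.00°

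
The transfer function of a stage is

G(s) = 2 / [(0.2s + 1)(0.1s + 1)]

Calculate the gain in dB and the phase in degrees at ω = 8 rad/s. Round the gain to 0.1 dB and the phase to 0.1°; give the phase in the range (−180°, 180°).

At ω = 8 rad/s:
pole (1 + j8·0.2) = 1 + j1.6 → |·| ≈ 1.8868, ∠ ≈ 57.99°
pole (1 + j8·0.1) = 1 + j0.8 → |·| ≈ 1.2806, ∠ ≈ 38.66°
|G| = 2 · 1 / (1.8868 · 1.2806) ≈ 0.82773
Gain = 20 log₁₀(0.82773) ≈ -1.64 dB
∠G = (0°) − (57.99° + 38.66°) = -96.65°

-1.6 dB, -96.7°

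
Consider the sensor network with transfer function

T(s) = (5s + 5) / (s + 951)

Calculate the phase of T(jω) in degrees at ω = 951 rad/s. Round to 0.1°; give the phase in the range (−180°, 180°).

Substitute s = j951:
Numerator: 5(j951) + 5 = 5 + j4755
Denominator: (j951) + 951 = 951 + j951
|N| = √(5² + 4755²) ≈ 4755, ∠N ≈ 89.94°
|D| = √(951² + 951²) ≈ 1344.9, ∠D ≈ 45.00°
∠T = 89.94° − 45.00° = 44.94°

44.9°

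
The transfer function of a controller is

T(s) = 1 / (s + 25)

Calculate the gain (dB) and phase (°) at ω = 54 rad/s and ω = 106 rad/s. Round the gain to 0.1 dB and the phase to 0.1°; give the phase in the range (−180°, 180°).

At s = jω = j54:
pole (s+25): 25 + j54 → |·| = √(25²+54²) = √3541 ≈ 59.506, ∠ = arctan(54/25) ≈ 65.16°
|T| = 1 / 59.506 ≈ 0.016805
Gain = 20 log₁₀(0.016805) ≈ -35.49 dB
∠T = 0.00° − 65.16° = -65.16°

At s = jω = j106:
pole (s+25): 25 + j106 → |·| = √(25²+106²) = √11861 ≈ 108.91, ∠ = arctan(106/25) ≈ 76.73°
|T| = 1 / 108.91 ≈ 0.0091819
Gain = 20 log₁₀(0.0091819) ≈ -40.74 dB
∠T = 0.00° − 76.73° = -76.73°

ω = 54: -35.5 dB, -65.2°; ω = 106: -40.7 dB, -76.7°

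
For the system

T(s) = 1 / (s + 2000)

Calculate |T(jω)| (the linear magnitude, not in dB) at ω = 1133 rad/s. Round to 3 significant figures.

0.000435

Substitute s = j1133:
Numerator: 1 = 1 + j0
Denominator: (j1133) + 2000 = 2000 + j1133
|N| = √(1² + 0²) ≈ 1, ∠N ≈ 0.00°
|D| = √(2000² + 1133²) ≈ 2298.6, ∠D ≈ 29.53°
|T| = 1 / 2298.6 ≈ 0.00043505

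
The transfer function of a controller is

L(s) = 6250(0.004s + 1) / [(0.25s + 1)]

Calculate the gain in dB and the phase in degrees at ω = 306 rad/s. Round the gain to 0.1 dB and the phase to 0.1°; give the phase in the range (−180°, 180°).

At ω = 306 rad/s:
zero (1 + j306·0.004) = 1 + j1.224 → |·| ≈ 1.5806, ∠ ≈ 50.75°
pole (1 + j306·0.25) = 1 + j76.5 → |·| ≈ 76.507, ∠ ≈ 89.25°
|L| = 6250 · 1.5806 / (76.507) ≈ 129.12
Gain = 20 log₁₀(129.12) ≈ 42.22 dB
∠L = (50.75°) − (89.25°) = -38.50°

42.2 dB, -38.5°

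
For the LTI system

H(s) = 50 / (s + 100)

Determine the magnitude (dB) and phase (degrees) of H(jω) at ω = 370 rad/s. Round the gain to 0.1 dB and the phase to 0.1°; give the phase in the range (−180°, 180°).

-17.7 dB, -74.9°

Substitute s = j370:
Numerator: 50 = 50 + j0
Denominator: (j370) + 100 = 100 + j370
|N| = √(50² + 0²) ≈ 50, ∠N ≈ 0.00°
|D| = √(100² + 370²) ≈ 383.28, ∠D ≈ 74.88°
|H| = 50 / 383.28 ≈ 0.13045
Gain = 20 log₁₀(0.13045) ≈ -17.69 dB
∠H = 0.00° − 74.88° = -74.88°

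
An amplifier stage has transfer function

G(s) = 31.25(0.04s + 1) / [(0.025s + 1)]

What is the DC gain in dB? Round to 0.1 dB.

G(0) = 31.25 · 1 / 1 = 31.25
20 log₁₀(31.25) ≈ 29.90 dB

29.9 dB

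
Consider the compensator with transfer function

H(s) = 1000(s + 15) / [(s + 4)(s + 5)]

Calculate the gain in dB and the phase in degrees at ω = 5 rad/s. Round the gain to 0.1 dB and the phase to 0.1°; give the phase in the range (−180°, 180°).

At s = jω = j5:
zero (s+15): 15 + j5 → |·| = √(15²+5²) = √250 ≈ 15.811, ∠ = arctan(5/15) ≈ 18.43°
pole (s+4): 4 + j5 → |·| = √(4²+5²) = √41 ≈ 6.4031, ∠ = arctan(5/4) ≈ 51.34°
pole (s+5): 5 + j5 → |·| = √(5²+5²) = √50 ≈ 7.0711, ∠ = arctan(5/5) ≈ 45.00°
|H| = 1000 · 15.811 / 45.277 ≈ 349.21
Gain = 20 log₁₀(349.21) ≈ 50.86 dB
∠H = 18.43° − 96.34° = -77.91°

50.9 dB, -77.9°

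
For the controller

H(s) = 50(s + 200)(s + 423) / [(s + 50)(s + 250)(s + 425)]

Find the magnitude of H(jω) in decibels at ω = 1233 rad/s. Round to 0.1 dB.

-27.9 dB

At s = jω = j1233:
zero (s+200): 200 + j1233 → |·| = √(200²+1233²) = √1560289 ≈ 1249.1, ∠ = arctan(1233/200) ≈ 80.79°
zero (s+423): 423 + j1233 → |·| = √(423²+1233²) = √1699218 ≈ 1303.5, ∠ = arctan(1233/423) ≈ 71.06°
pole (s+50): 50 + j1233 → |·| = √(50²+1233²) = √1522789 ≈ 1234, ∠ = arctan(1233/50) ≈ 87.68°
pole (s+250): 250 + j1233 → |·| = √(250²+1233²) = √1582789 ≈ 1258.1, ∠ = arctan(1233/250) ≈ 78.54°
pole (s+425): 425 + j1233 → |·| = √(425²+1233²) = √1700914 ≈ 1304.2, ∠ = arctan(1233/425) ≈ 70.98°
|H| = 50 · 1.6282e+06 / 2.0248e+09 ≈ 0.040206
Gain = 20 log₁₀(0.040206) ≈ -27.91 dB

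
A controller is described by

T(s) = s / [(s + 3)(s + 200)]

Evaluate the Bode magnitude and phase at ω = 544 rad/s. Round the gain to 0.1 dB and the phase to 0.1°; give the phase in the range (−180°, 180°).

-55.3 dB, -69.5°

At s = jω = j544:
zero at origin: s = j544 → |·| = 544, ∠ = 90.00°
pole (s+3): 3 + j544 → |·| = √(3²+544²) = √295945 ≈ 544.01, ∠ = arctan(544/3) ≈ 89.68°
pole (s+200): 200 + j544 → |·| = √(200²+544²) = √335936 ≈ 579.6, ∠ = arctan(544/200) ≈ 69.81°
|T| = 1 · 544 / 3.1531e+05 ≈ 0.0017253
Gain = 20 log₁₀(0.0017253) ≈ -55.26 dB
∠T = 90.00° − 159.49° = -69.49°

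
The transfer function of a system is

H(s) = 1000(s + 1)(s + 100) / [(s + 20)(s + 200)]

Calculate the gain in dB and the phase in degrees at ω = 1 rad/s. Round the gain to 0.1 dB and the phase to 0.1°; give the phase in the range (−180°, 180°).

At s = jω = j1:
zero (s+1): 1 + j1 → |·| = √(1²+1²) = √2 ≈ 1.4142, ∠ = arctan(1/1) ≈ 45.00°
zero (s+100): 100 + j1 → |·| = √(100²+1²) = √10001 ≈ 100, ∠ = arctan(1/100) ≈ 0.57°
pole (s+20): 20 + j1 → |·| = √(20²+1²) = √401 ≈ 20.025, ∠ = arctan(1/20) ≈ 2.86°
pole (s+200): 200 + j1 → |·| = √(200²+1²) = √40001 ≈ 200, ∠ = arctan(1/200) ≈ 0.29°
|H| = 1000 · 141.42 / 4005 ≈ 35.311
Gain = 20 log₁₀(35.311) ≈ 30.96 dB
∠H = 45.57° − 3.15° = 42.42°

31.0 dB, 42.4°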